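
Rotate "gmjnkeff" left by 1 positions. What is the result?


Input: "gmjnkeff", rotate left by 1
First 1 characters: "g"
Remaining characters: "mjnkeff"
Concatenate remaining + first: "mjnkeff" + "g" = "mjnkeffg"

mjnkeffg


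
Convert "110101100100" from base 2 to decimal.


Input: "110101100100" in base 2
Positional expansion:
  Digit '1' (value 1) x 2^11 = 2048
  Digit '1' (value 1) x 2^10 = 1024
  Digit '0' (value 0) x 2^9 = 0
  Digit '1' (value 1) x 2^8 = 256
  Digit '0' (value 0) x 2^7 = 0
  Digit '1' (value 1) x 2^6 = 64
  Digit '1' (value 1) x 2^5 = 32
  Digit '0' (value 0) x 2^4 = 0
  Digit '0' (value 0) x 2^3 = 0
  Digit '1' (value 1) x 2^2 = 4
  Digit '0' (value 0) x 2^1 = 0
  Digit '0' (value 0) x 2^0 = 0
Sum = 3428

3428


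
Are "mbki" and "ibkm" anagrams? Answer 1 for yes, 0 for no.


Strings: "mbki", "ibkm"
Sorted first:  bikm
Sorted second: bikm
Sorted forms match => anagrams

1


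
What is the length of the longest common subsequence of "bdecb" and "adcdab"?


LCS of "bdecb" and "adcdab"
DP table:
           a    d    c    d    a    b
      0    0    0    0    0    0    0
  b   0    0    0    0    0    0    1
  d   0    0    1    1    1    1    1
  e   0    0    1    1    1    1    1
  c   0    0    1    2    2    2    2
  b   0    0    1    2    2    2    3
LCS length = dp[5][6] = 3

3


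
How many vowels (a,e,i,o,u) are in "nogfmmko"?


Input: nogfmmko
Checking each character:
  'n' at position 0: consonant
  'o' at position 1: vowel (running total: 1)
  'g' at position 2: consonant
  'f' at position 3: consonant
  'm' at position 4: consonant
  'm' at position 5: consonant
  'k' at position 6: consonant
  'o' at position 7: vowel (running total: 2)
Total vowels: 2

2


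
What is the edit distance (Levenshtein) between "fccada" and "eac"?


Computing edit distance: "fccada" -> "eac"
DP table:
           e    a    c
      0    1    2    3
  f   1    1    2    3
  c   2    2    2    2
  c   3    3    3    2
  a   4    4    3    3
  d   5    5    4    4
  a   6    6    5    5
Edit distance = dp[6][3] = 5

5


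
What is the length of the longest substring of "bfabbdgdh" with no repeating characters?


Input: "bfabbdgdh"
Sliding window (track last position of each char):
  Position 0 ('b'): window [0,0] length 1 -- new best
  Position 1 ('f'): window [0,1] length 2 -- new best
  Position 2 ('a'): window [0,2] length 3 -- new best
  Position 3 ('b'): repeat (last at 0), move window start to 1
  Position 3 ('b'): window [1,3] length 3
  Position 4 ('b'): repeat (last at 3), move window start to 4
  Position 4 ('b'): window [4,4] length 1
  Position 5 ('d'): window [4,5] length 2
  Position 6 ('g'): window [4,6] length 3
  Position 7 ('d'): repeat (last at 5), move window start to 6
  Position 7 ('d'): window [6,7] length 2
  Position 8 ('h'): window [6,8] length 3
Longest substring with no repeats: "bfa" with length 3

3


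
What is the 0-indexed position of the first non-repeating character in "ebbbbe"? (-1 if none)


Input: ebbbbe
Character frequencies:
  'b': 4
  'e': 2
Scanning left to right for freq == 1:
  Position 0 ('e'): freq=2, skip
  Position 1 ('b'): freq=4, skip
  Position 2 ('b'): freq=4, skip
  Position 3 ('b'): freq=4, skip
  Position 4 ('b'): freq=4, skip
  Position 5 ('e'): freq=2, skip
  No unique character found => answer = -1

-1


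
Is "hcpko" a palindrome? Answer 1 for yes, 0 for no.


Input: hcpko
Reversed: okpch
  Compare pos 0 ('h') with pos 4 ('o'): MISMATCH
  Compare pos 1 ('c') with pos 3 ('k'): MISMATCH
Result: not a palindrome

0


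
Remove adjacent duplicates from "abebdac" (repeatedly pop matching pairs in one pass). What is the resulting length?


Input: abebdac
Stack-based adjacent duplicate removal:
  Read 'a': push. Stack: a
  Read 'b': push. Stack: ab
  Read 'e': push. Stack: abe
  Read 'b': push. Stack: abeb
  Read 'd': push. Stack: abebd
  Read 'a': push. Stack: abebda
  Read 'c': push. Stack: abebdac
Final stack: "abebdac" (length 7)

7


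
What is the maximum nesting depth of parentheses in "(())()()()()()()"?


Input: "(())()()()()()()"
Tracking depth:
  Position 0 '(': depth becomes 1
  Position 1 '(': depth becomes 2
  Position 2 ')': depth becomes 1
  Position 3 ')': depth becomes 0
  Position 4 '(': depth becomes 1
  Position 5 ')': depth becomes 0
  Position 6 '(': depth becomes 1
  Position 7 ')': depth becomes 0
  Position 8 '(': depth becomes 1
  Position 9 ')': depth becomes 0
  Position 10 '(': depth becomes 1
  Position 11 ')': depth becomes 0
  Position 12 '(': depth becomes 1
  Position 13 ')': depth becomes 0
  Position 14 '(': depth becomes 1
  Position 15 ')': depth becomes 0
Maximum depth reached: 2

2


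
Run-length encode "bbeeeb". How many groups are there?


Input: bbeeeb
Scanning for consecutive runs:
  Group 1: 'b' x 2 (positions 0-1)
  Group 2: 'e' x 3 (positions 2-4)
  Group 3: 'b' x 1 (positions 5-5)
Total groups: 3

3


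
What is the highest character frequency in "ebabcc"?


Input: ebabcc
Character counts:
  'a': 1
  'b': 2
  'c': 2
  'e': 1
Maximum frequency: 2

2


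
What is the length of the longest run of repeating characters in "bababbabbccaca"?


Input: "bababbabbccaca"
Scanning for longest run:
  Position 1 ('a'): new char, reset run to 1
  Position 2 ('b'): new char, reset run to 1
  Position 3 ('a'): new char, reset run to 1
  Position 4 ('b'): new char, reset run to 1
  Position 5 ('b'): continues run of 'b', length=2
  Position 6 ('a'): new char, reset run to 1
  Position 7 ('b'): new char, reset run to 1
  Position 8 ('b'): continues run of 'b', length=2
  Position 9 ('c'): new char, reset run to 1
  Position 10 ('c'): continues run of 'c', length=2
  Position 11 ('a'): new char, reset run to 1
  Position 12 ('c'): new char, reset run to 1
  Position 13 ('a'): new char, reset run to 1
Longest run: 'b' with length 2

2


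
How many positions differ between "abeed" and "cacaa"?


Comparing "abeed" and "cacaa" position by position:
  Position 0: 'a' vs 'c' => DIFFER
  Position 1: 'b' vs 'a' => DIFFER
  Position 2: 'e' vs 'c' => DIFFER
  Position 3: 'e' vs 'a' => DIFFER
  Position 4: 'd' vs 'a' => DIFFER
Positions that differ: 5

5


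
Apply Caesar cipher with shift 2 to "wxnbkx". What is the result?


Caesar cipher: shift "wxnbkx" by 2
  'w' (pos 22) + 2 = pos 24 = 'y'
  'x' (pos 23) + 2 = pos 25 = 'z'
  'n' (pos 13) + 2 = pos 15 = 'p'
  'b' (pos 1) + 2 = pos 3 = 'd'
  'k' (pos 10) + 2 = pos 12 = 'm'
  'x' (pos 23) + 2 = pos 25 = 'z'
Result: yzpdmz

yzpdmz


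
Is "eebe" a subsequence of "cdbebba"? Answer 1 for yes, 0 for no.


Check if "eebe" is a subsequence of "cdbebba"
Greedy scan:
  Position 0 ('c'): no match needed
  Position 1 ('d'): no match needed
  Position 2 ('b'): no match needed
  Position 3 ('e'): matches sub[0] = 'e'
  Position 4 ('b'): no match needed
  Position 5 ('b'): no match needed
  Position 6 ('a'): no match needed
Only matched 1/4 characters => not a subsequence

0


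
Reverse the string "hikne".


Input: hikne
Reading characters right to left:
  Position 4: 'e'
  Position 3: 'n'
  Position 2: 'k'
  Position 1: 'i'
  Position 0: 'h'
Reversed: enkih

enkih


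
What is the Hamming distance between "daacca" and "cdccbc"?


Comparing "daacca" and "cdccbc" position by position:
  Position 0: 'd' vs 'c' => differ
  Position 1: 'a' vs 'd' => differ
  Position 2: 'a' vs 'c' => differ
  Position 3: 'c' vs 'c' => same
  Position 4: 'c' vs 'b' => differ
  Position 5: 'a' vs 'c' => differ
Total differences (Hamming distance): 5

5


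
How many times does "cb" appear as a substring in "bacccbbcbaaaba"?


Searching for "cb" in "bacccbbcbaaaba"
Scanning each position:
  Position 0: "ba" => no
  Position 1: "ac" => no
  Position 2: "cc" => no
  Position 3: "cc" => no
  Position 4: "cb" => MATCH
  Position 5: "bb" => no
  Position 6: "bc" => no
  Position 7: "cb" => MATCH
  Position 8: "ba" => no
  Position 9: "aa" => no
  Position 10: "aa" => no
  Position 11: "ab" => no
  Position 12: "ba" => no
Total occurrences: 2

2


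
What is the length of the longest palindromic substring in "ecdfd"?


Input: "ecdfd"
Checking substrings for palindromes:
  [2:5] "dfd" (len 3) => palindrome
Longest palindromic substring: "dfd" with length 3

3


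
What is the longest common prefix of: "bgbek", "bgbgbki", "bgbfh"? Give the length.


Words: bgbek, bgbgbki, bgbfh
  Position 0: all 'b' => match
  Position 1: all 'g' => match
  Position 2: all 'b' => match
  Position 3: ('e', 'g', 'f') => mismatch, stop
LCP = "bgb" (length 3)

3


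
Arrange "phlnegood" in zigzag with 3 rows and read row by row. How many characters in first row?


Zigzag "phlnegood" into 3 rows:
Placing characters:
  'p' => row 0
  'h' => row 1
  'l' => row 2
  'n' => row 1
  'e' => row 0
  'g' => row 1
  'o' => row 2
  'o' => row 1
  'd' => row 0
Rows:
  Row 0: "ped"
  Row 1: "hngo"
  Row 2: "lo"
First row length: 3

3


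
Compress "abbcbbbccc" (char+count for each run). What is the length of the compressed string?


Input: abbcbbbccc
Runs:
  'a' x 1 => "a1"
  'b' x 2 => "b2"
  'c' x 1 => "c1"
  'b' x 3 => "b3"
  'c' x 3 => "c3"
Compressed: "a1b2c1b3c3"
Compressed length: 10

10


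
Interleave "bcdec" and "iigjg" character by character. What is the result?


Interleaving "bcdec" and "iigjg":
  Position 0: 'b' from first, 'i' from second => "bi"
  Position 1: 'c' from first, 'i' from second => "ci"
  Position 2: 'd' from first, 'g' from second => "dg"
  Position 3: 'e' from first, 'j' from second => "ej"
  Position 4: 'c' from first, 'g' from second => "cg"
Result: bicidgejcg

bicidgejcg


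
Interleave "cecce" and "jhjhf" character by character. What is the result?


Interleaving "cecce" and "jhjhf":
  Position 0: 'c' from first, 'j' from second => "cj"
  Position 1: 'e' from first, 'h' from second => "eh"
  Position 2: 'c' from first, 'j' from second => "cj"
  Position 3: 'c' from first, 'h' from second => "ch"
  Position 4: 'e' from first, 'f' from second => "ef"
Result: cjehcjchef

cjehcjchef


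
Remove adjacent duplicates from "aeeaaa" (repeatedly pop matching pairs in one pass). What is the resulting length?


Input: aeeaaa
Stack-based adjacent duplicate removal:
  Read 'a': push. Stack: a
  Read 'e': push. Stack: ae
  Read 'e': matches stack top 'e' => pop. Stack: a
  Read 'a': matches stack top 'a' => pop. Stack: (empty)
  Read 'a': push. Stack: a
  Read 'a': matches stack top 'a' => pop. Stack: (empty)
Final stack: "" (length 0)

0


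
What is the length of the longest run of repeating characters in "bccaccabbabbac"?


Input: "bccaccabbabbac"
Scanning for longest run:
  Position 1 ('c'): new char, reset run to 1
  Position 2 ('c'): continues run of 'c', length=2
  Position 3 ('a'): new char, reset run to 1
  Position 4 ('c'): new char, reset run to 1
  Position 5 ('c'): continues run of 'c', length=2
  Position 6 ('a'): new char, reset run to 1
  Position 7 ('b'): new char, reset run to 1
  Position 8 ('b'): continues run of 'b', length=2
  Position 9 ('a'): new char, reset run to 1
  Position 10 ('b'): new char, reset run to 1
  Position 11 ('b'): continues run of 'b', length=2
  Position 12 ('a'): new char, reset run to 1
  Position 13 ('c'): new char, reset run to 1
Longest run: 'c' with length 2

2


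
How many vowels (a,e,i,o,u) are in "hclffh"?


Input: hclffh
Checking each character:
  'h' at position 0: consonant
  'c' at position 1: consonant
  'l' at position 2: consonant
  'f' at position 3: consonant
  'f' at position 4: consonant
  'h' at position 5: consonant
Total vowels: 0

0


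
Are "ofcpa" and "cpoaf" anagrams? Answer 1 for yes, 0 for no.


Strings: "ofcpa", "cpoaf"
Sorted first:  acfop
Sorted second: acfop
Sorted forms match => anagrams

1


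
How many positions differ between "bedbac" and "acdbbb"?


Comparing "bedbac" and "acdbbb" position by position:
  Position 0: 'b' vs 'a' => DIFFER
  Position 1: 'e' vs 'c' => DIFFER
  Position 2: 'd' vs 'd' => same
  Position 3: 'b' vs 'b' => same
  Position 4: 'a' vs 'b' => DIFFER
  Position 5: 'c' vs 'b' => DIFFER
Positions that differ: 4

4


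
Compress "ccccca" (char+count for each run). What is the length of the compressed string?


Input: ccccca
Runs:
  'c' x 5 => "c5"
  'a' x 1 => "a1"
Compressed: "c5a1"
Compressed length: 4

4


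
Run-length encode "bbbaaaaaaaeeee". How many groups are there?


Input: bbbaaaaaaaeeee
Scanning for consecutive runs:
  Group 1: 'b' x 3 (positions 0-2)
  Group 2: 'a' x 7 (positions 3-9)
  Group 3: 'e' x 4 (positions 10-13)
Total groups: 3

3


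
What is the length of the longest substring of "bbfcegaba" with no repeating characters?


Input: "bbfcegaba"
Sliding window (track last position of each char):
  Position 0 ('b'): window [0,0] length 1 -- new best
  Position 1 ('b'): repeat (last at 0), move window start to 1
  Position 1 ('b'): window [1,1] length 1
  Position 2 ('f'): window [1,2] length 2 -- new best
  Position 3 ('c'): window [1,3] length 3 -- new best
  Position 4 ('e'): window [1,4] length 4 -- new best
  Position 5 ('g'): window [1,5] length 5 -- new best
  Position 6 ('a'): window [1,6] length 6 -- new best
  Position 7 ('b'): repeat (last at 1), move window start to 2
  Position 7 ('b'): window [2,7] length 6
  Position 8 ('a'): repeat (last at 6), move window start to 7
  Position 8 ('a'): window [7,8] length 2
Longest substring with no repeats: "bfcega" with length 6

6


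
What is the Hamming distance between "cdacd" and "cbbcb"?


Comparing "cdacd" and "cbbcb" position by position:
  Position 0: 'c' vs 'c' => same
  Position 1: 'd' vs 'b' => differ
  Position 2: 'a' vs 'b' => differ
  Position 3: 'c' vs 'c' => same
  Position 4: 'd' vs 'b' => differ
Total differences (Hamming distance): 3

3


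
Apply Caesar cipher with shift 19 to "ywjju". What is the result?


Caesar cipher: shift "ywjju" by 19
  'y' (pos 24) + 19 = pos 17 = 'r'
  'w' (pos 22) + 19 = pos 15 = 'p'
  'j' (pos 9) + 19 = pos 2 = 'c'
  'j' (pos 9) + 19 = pos 2 = 'c'
  'u' (pos 20) + 19 = pos 13 = 'n'
Result: rpccn

rpccn


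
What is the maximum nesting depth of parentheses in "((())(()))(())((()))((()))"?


Input: "((())(()))(())((()))((()))"
Tracking depth:
  Position 0 '(': depth becomes 1
  Position 1 '(': depth becomes 2
  Position 2 '(': depth becomes 3
  Position 3 ')': depth becomes 2
  Position 4 ')': depth becomes 1
  Position 5 '(': depth becomes 2
  Position 6 '(': depth becomes 3
  Position 7 ')': depth becomes 2
  Position 8 ')': depth becomes 1
  Position 9 ')': depth becomes 0
  Position 10 '(': depth becomes 1
  Position 11 '(': depth becomes 2
  Position 12 ')': depth becomes 1
  Position 13 ')': depth becomes 0
  Position 14 '(': depth becomes 1
  Position 15 '(': depth becomes 2
  Position 16 '(': depth becomes 3
  Position 17 ')': depth becomes 2
  Position 18 ')': depth becomes 1
  Position 19 ')': depth becomes 0
  Position 20 '(': depth becomes 1
  Position 21 '(': depth becomes 2
  Position 22 '(': depth becomes 3
  Position 23 ')': depth becomes 2
  Position 24 ')': depth becomes 1
  Position 25 ')': depth becomes 0
Maximum depth reached: 3

3


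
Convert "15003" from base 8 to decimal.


Input: "15003" in base 8
Positional expansion:
  Digit '1' (value 1) x 8^4 = 4096
  Digit '5' (value 5) x 8^3 = 2560
  Digit '0' (value 0) x 8^2 = 0
  Digit '0' (value 0) x 8^1 = 0
  Digit '3' (value 3) x 8^0 = 3
Sum = 6659

6659


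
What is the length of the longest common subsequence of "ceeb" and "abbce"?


LCS of "ceeb" and "abbce"
DP table:
           a    b    b    c    e
      0    0    0    0    0    0
  c   0    0    0    0    1    1
  e   0    0    0    0    1    2
  e   0    0    0    0    1    2
  b   0    0    1    1    1    2
LCS length = dp[4][5] = 2

2


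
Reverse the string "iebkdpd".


Input: iebkdpd
Reading characters right to left:
  Position 6: 'd'
  Position 5: 'p'
  Position 4: 'd'
  Position 3: 'k'
  Position 2: 'b'
  Position 1: 'e'
  Position 0: 'i'
Reversed: dpdkbei

dpdkbei


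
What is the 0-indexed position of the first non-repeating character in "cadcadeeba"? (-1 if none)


Input: cadcadeeba
Character frequencies:
  'a': 3
  'b': 1
  'c': 2
  'd': 2
  'e': 2
Scanning left to right for freq == 1:
  Position 0 ('c'): freq=2, skip
  Position 1 ('a'): freq=3, skip
  Position 2 ('d'): freq=2, skip
  Position 3 ('c'): freq=2, skip
  Position 4 ('a'): freq=3, skip
  Position 5 ('d'): freq=2, skip
  Position 6 ('e'): freq=2, skip
  Position 7 ('e'): freq=2, skip
  Position 8 ('b'): unique! => answer = 8

8


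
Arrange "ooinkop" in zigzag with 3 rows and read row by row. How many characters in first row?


Zigzag "ooinkop" into 3 rows:
Placing characters:
  'o' => row 0
  'o' => row 1
  'i' => row 2
  'n' => row 1
  'k' => row 0
  'o' => row 1
  'p' => row 2
Rows:
  Row 0: "ok"
  Row 1: "ono"
  Row 2: "ip"
First row length: 2

2


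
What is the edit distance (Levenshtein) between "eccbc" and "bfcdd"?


Computing edit distance: "eccbc" -> "bfcdd"
DP table:
           b    f    c    d    d
      0    1    2    3    4    5
  e   1    1    2    3    4    5
  c   2    2    2    2    3    4
  c   3    3    3    2    3    4
  b   4    3    4    3    3    4
  c   5    4    4    4    4    4
Edit distance = dp[5][5] = 4

4


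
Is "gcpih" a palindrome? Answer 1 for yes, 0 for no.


Input: gcpih
Reversed: hipcg
  Compare pos 0 ('g') with pos 4 ('h'): MISMATCH
  Compare pos 1 ('c') with pos 3 ('i'): MISMATCH
Result: not a palindrome

0


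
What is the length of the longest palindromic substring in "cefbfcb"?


Input: "cefbfcb"
Checking substrings for palindromes:
  [2:5] "fbf" (len 3) => palindrome
Longest palindromic substring: "fbf" with length 3

3


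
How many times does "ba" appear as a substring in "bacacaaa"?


Searching for "ba" in "bacacaaa"
Scanning each position:
  Position 0: "ba" => MATCH
  Position 1: "ac" => no
  Position 2: "ca" => no
  Position 3: "ac" => no
  Position 4: "ca" => no
  Position 5: "aa" => no
  Position 6: "aa" => no
Total occurrences: 1

1


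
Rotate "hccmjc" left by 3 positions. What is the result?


Input: "hccmjc", rotate left by 3
First 3 characters: "hcc"
Remaining characters: "mjc"
Concatenate remaining + first: "mjc" + "hcc" = "mjchcc"

mjchcc


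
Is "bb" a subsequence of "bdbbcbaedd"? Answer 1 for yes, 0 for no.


Check if "bb" is a subsequence of "bdbbcbaedd"
Greedy scan:
  Position 0 ('b'): matches sub[0] = 'b'
  Position 1 ('d'): no match needed
  Position 2 ('b'): matches sub[1] = 'b'
  Position 3 ('b'): no match needed
  Position 4 ('c'): no match needed
  Position 5 ('b'): no match needed
  Position 6 ('a'): no match needed
  Position 7 ('e'): no match needed
  Position 8 ('d'): no match needed
  Position 9 ('d'): no match needed
All 2 characters matched => is a subsequence

1


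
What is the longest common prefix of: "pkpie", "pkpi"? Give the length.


Words: pkpie, pkpi
  Position 0: all 'p' => match
  Position 1: all 'k' => match
  Position 2: all 'p' => match
  Position 3: all 'i' => match
LCP = "pkpi" (length 4)

4


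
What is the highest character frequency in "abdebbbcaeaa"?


Input: abdebbbcaeaa
Character counts:
  'a': 4
  'b': 4
  'c': 1
  'd': 1
  'e': 2
Maximum frequency: 4

4


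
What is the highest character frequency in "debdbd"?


Input: debdbd
Character counts:
  'b': 2
  'd': 3
  'e': 1
Maximum frequency: 3

3


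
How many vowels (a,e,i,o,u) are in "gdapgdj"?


Input: gdapgdj
Checking each character:
  'g' at position 0: consonant
  'd' at position 1: consonant
  'a' at position 2: vowel (running total: 1)
  'p' at position 3: consonant
  'g' at position 4: consonant
  'd' at position 5: consonant
  'j' at position 6: consonant
Total vowels: 1

1


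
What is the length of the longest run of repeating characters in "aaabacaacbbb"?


Input: "aaabacaacbbb"
Scanning for longest run:
  Position 1 ('a'): continues run of 'a', length=2
  Position 2 ('a'): continues run of 'a', length=3
  Position 3 ('b'): new char, reset run to 1
  Position 4 ('a'): new char, reset run to 1
  Position 5 ('c'): new char, reset run to 1
  Position 6 ('a'): new char, reset run to 1
  Position 7 ('a'): continues run of 'a', length=2
  Position 8 ('c'): new char, reset run to 1
  Position 9 ('b'): new char, reset run to 1
  Position 10 ('b'): continues run of 'b', length=2
  Position 11 ('b'): continues run of 'b', length=3
Longest run: 'a' with length 3

3


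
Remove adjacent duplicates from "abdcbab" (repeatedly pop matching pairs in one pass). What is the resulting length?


Input: abdcbab
Stack-based adjacent duplicate removal:
  Read 'a': push. Stack: a
  Read 'b': push. Stack: ab
  Read 'd': push. Stack: abd
  Read 'c': push. Stack: abdc
  Read 'b': push. Stack: abdcb
  Read 'a': push. Stack: abdcba
  Read 'b': push. Stack: abdcbab
Final stack: "abdcbab" (length 7)

7


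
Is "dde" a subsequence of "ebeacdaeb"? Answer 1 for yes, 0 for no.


Check if "dde" is a subsequence of "ebeacdaeb"
Greedy scan:
  Position 0 ('e'): no match needed
  Position 1 ('b'): no match needed
  Position 2 ('e'): no match needed
  Position 3 ('a'): no match needed
  Position 4 ('c'): no match needed
  Position 5 ('d'): matches sub[0] = 'd'
  Position 6 ('a'): no match needed
  Position 7 ('e'): no match needed
  Position 8 ('b'): no match needed
Only matched 1/3 characters => not a subsequence

0


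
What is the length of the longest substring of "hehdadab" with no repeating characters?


Input: "hehdadab"
Sliding window (track last position of each char):
  Position 0 ('h'): window [0,0] length 1 -- new best
  Position 1 ('e'): window [0,1] length 2 -- new best
  Position 2 ('h'): repeat (last at 0), move window start to 1
  Position 2 ('h'): window [1,2] length 2
  Position 3 ('d'): window [1,3] length 3 -- new best
  Position 4 ('a'): window [1,4] length 4 -- new best
  Position 5 ('d'): repeat (last at 3), move window start to 4
  Position 5 ('d'): window [4,5] length 2
  Position 6 ('a'): repeat (last at 4), move window start to 5
  Position 6 ('a'): window [5,6] length 2
  Position 7 ('b'): window [5,7] length 3
Longest substring with no repeats: "ehda" with length 4

4


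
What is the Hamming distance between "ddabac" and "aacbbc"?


Comparing "ddabac" and "aacbbc" position by position:
  Position 0: 'd' vs 'a' => differ
  Position 1: 'd' vs 'a' => differ
  Position 2: 'a' vs 'c' => differ
  Position 3: 'b' vs 'b' => same
  Position 4: 'a' vs 'b' => differ
  Position 5: 'c' vs 'c' => same
Total differences (Hamming distance): 4

4


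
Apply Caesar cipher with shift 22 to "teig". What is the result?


Caesar cipher: shift "teig" by 22
  't' (pos 19) + 22 = pos 15 = 'p'
  'e' (pos 4) + 22 = pos 0 = 'a'
  'i' (pos 8) + 22 = pos 4 = 'e'
  'g' (pos 6) + 22 = pos 2 = 'c'
Result: paec

paec


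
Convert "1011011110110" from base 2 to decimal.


Input: "1011011110110" in base 2
Positional expansion:
  Digit '1' (value 1) x 2^12 = 4096
  Digit '0' (value 0) x 2^11 = 0
  Digit '1' (value 1) x 2^10 = 1024
  Digit '1' (value 1) x 2^9 = 512
  Digit '0' (value 0) x 2^8 = 0
  Digit '1' (value 1) x 2^7 = 128
  Digit '1' (value 1) x 2^6 = 64
  Digit '1' (value 1) x 2^5 = 32
  Digit '1' (value 1) x 2^4 = 16
  Digit '0' (value 0) x 2^3 = 0
  Digit '1' (value 1) x 2^2 = 4
  Digit '1' (value 1) x 2^1 = 2
  Digit '0' (value 0) x 2^0 = 0
Sum = 5878

5878


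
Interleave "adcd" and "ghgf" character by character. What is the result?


Interleaving "adcd" and "ghgf":
  Position 0: 'a' from first, 'g' from second => "ag"
  Position 1: 'd' from first, 'h' from second => "dh"
  Position 2: 'c' from first, 'g' from second => "cg"
  Position 3: 'd' from first, 'f' from second => "df"
Result: agdhcgdf

agdhcgdf


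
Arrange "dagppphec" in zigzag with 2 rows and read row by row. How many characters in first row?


Zigzag "dagppphec" into 2 rows:
Placing characters:
  'd' => row 0
  'a' => row 1
  'g' => row 0
  'p' => row 1
  'p' => row 0
  'p' => row 1
  'h' => row 0
  'e' => row 1
  'c' => row 0
Rows:
  Row 0: "dgphc"
  Row 1: "appe"
First row length: 5

5


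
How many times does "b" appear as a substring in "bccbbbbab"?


Searching for "b" in "bccbbbbab"
Scanning each position:
  Position 0: "b" => MATCH
  Position 1: "c" => no
  Position 2: "c" => no
  Position 3: "b" => MATCH
  Position 4: "b" => MATCH
  Position 5: "b" => MATCH
  Position 6: "b" => MATCH
  Position 7: "a" => no
  Position 8: "b" => MATCH
Total occurrences: 6

6


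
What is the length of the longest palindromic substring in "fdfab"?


Input: "fdfab"
Checking substrings for palindromes:
  [0:3] "fdf" (len 3) => palindrome
Longest palindromic substring: "fdf" with length 3

3


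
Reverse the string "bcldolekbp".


Input: bcldolekbp
Reading characters right to left:
  Position 9: 'p'
  Position 8: 'b'
  Position 7: 'k'
  Position 6: 'e'
  Position 5: 'l'
  Position 4: 'o'
  Position 3: 'd'
  Position 2: 'l'
  Position 1: 'c'
  Position 0: 'b'
Reversed: pbkelodlcb

pbkelodlcb


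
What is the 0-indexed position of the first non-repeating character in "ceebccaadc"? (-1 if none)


Input: ceebccaadc
Character frequencies:
  'a': 2
  'b': 1
  'c': 4
  'd': 1
  'e': 2
Scanning left to right for freq == 1:
  Position 0 ('c'): freq=4, skip
  Position 1 ('e'): freq=2, skip
  Position 2 ('e'): freq=2, skip
  Position 3 ('b'): unique! => answer = 3

3


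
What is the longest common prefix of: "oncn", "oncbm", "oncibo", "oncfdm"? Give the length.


Words: oncn, oncbm, oncibo, oncfdm
  Position 0: all 'o' => match
  Position 1: all 'n' => match
  Position 2: all 'c' => match
  Position 3: ('n', 'b', 'i', 'f') => mismatch, stop
LCP = "onc" (length 3)

3


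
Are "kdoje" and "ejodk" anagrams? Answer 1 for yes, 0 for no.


Strings: "kdoje", "ejodk"
Sorted first:  dejko
Sorted second: dejko
Sorted forms match => anagrams

1


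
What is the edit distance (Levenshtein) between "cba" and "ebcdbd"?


Computing edit distance: "cba" -> "ebcdbd"
DP table:
           e    b    c    d    b    d
      0    1    2    3    4    5    6
  c   1    1    2    2    3    4    5
  b   2    2    1    2    3    3    4
  a   3    3    2    2    3    4    4
Edit distance = dp[3][6] = 4

4


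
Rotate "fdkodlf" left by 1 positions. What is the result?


Input: "fdkodlf", rotate left by 1
First 1 characters: "f"
Remaining characters: "dkodlf"
Concatenate remaining + first: "dkodlf" + "f" = "dkodlff"

dkodlff


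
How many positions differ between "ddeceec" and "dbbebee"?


Comparing "ddeceec" and "dbbebee" position by position:
  Position 0: 'd' vs 'd' => same
  Position 1: 'd' vs 'b' => DIFFER
  Position 2: 'e' vs 'b' => DIFFER
  Position 3: 'c' vs 'e' => DIFFER
  Position 4: 'e' vs 'b' => DIFFER
  Position 5: 'e' vs 'e' => same
  Position 6: 'c' vs 'e' => DIFFER
Positions that differ: 5

5


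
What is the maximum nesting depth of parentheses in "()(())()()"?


Input: "()(())()()"
Tracking depth:
  Position 0 '(': depth becomes 1
  Position 1 ')': depth becomes 0
  Position 2 '(': depth becomes 1
  Position 3 '(': depth becomes 2
  Position 4 ')': depth becomes 1
  Position 5 ')': depth becomes 0
  Position 6 '(': depth becomes 1
  Position 7 ')': depth becomes 0
  Position 8 '(': depth becomes 1
  Position 9 ')': depth becomes 0
Maximum depth reached: 2

2


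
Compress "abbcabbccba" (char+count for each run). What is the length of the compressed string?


Input: abbcabbccba
Runs:
  'a' x 1 => "a1"
  'b' x 2 => "b2"
  'c' x 1 => "c1"
  'a' x 1 => "a1"
  'b' x 2 => "b2"
  'c' x 2 => "c2"
  'b' x 1 => "b1"
  'a' x 1 => "a1"
Compressed: "a1b2c1a1b2c2b1a1"
Compressed length: 16

16


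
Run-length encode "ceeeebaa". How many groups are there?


Input: ceeeebaa
Scanning for consecutive runs:
  Group 1: 'c' x 1 (positions 0-0)
  Group 2: 'e' x 4 (positions 1-4)
  Group 3: 'b' x 1 (positions 5-5)
  Group 4: 'a' x 2 (positions 6-7)
Total groups: 4

4


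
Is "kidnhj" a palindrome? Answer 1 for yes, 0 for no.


Input: kidnhj
Reversed: jhndik
  Compare pos 0 ('k') with pos 5 ('j'): MISMATCH
  Compare pos 1 ('i') with pos 4 ('h'): MISMATCH
  Compare pos 2 ('d') with pos 3 ('n'): MISMATCH
Result: not a palindrome

0


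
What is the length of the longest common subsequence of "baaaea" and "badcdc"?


LCS of "baaaea" and "badcdc"
DP table:
           b    a    d    c    d    c
      0    0    0    0    0    0    0
  b   0    1    1    1    1    1    1
  a   0    1    2    2    2    2    2
  a   0    1    2    2    2    2    2
  a   0    1    2    2    2    2    2
  e   0    1    2    2    2    2    2
  a   0    1    2    2    2    2    2
LCS length = dp[6][6] = 2

2


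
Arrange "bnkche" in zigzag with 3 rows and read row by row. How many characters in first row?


Zigzag "bnkche" into 3 rows:
Placing characters:
  'b' => row 0
  'n' => row 1
  'k' => row 2
  'c' => row 1
  'h' => row 0
  'e' => row 1
Rows:
  Row 0: "bh"
  Row 1: "nce"
  Row 2: "k"
First row length: 2

2


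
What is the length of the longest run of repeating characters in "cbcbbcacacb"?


Input: "cbcbbcacacb"
Scanning for longest run:
  Position 1 ('b'): new char, reset run to 1
  Position 2 ('c'): new char, reset run to 1
  Position 3 ('b'): new char, reset run to 1
  Position 4 ('b'): continues run of 'b', length=2
  Position 5 ('c'): new char, reset run to 1
  Position 6 ('a'): new char, reset run to 1
  Position 7 ('c'): new char, reset run to 1
  Position 8 ('a'): new char, reset run to 1
  Position 9 ('c'): new char, reset run to 1
  Position 10 ('b'): new char, reset run to 1
Longest run: 'b' with length 2

2


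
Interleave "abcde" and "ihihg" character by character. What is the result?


Interleaving "abcde" and "ihihg":
  Position 0: 'a' from first, 'i' from second => "ai"
  Position 1: 'b' from first, 'h' from second => "bh"
  Position 2: 'c' from first, 'i' from second => "ci"
  Position 3: 'd' from first, 'h' from second => "dh"
  Position 4: 'e' from first, 'g' from second => "eg"
Result: aibhcidheg

aibhcidheg


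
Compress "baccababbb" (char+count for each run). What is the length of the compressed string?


Input: baccababbb
Runs:
  'b' x 1 => "b1"
  'a' x 1 => "a1"
  'c' x 2 => "c2"
  'a' x 1 => "a1"
  'b' x 1 => "b1"
  'a' x 1 => "a1"
  'b' x 3 => "b3"
Compressed: "b1a1c2a1b1a1b3"
Compressed length: 14

14


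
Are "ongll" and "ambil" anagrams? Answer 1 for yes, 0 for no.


Strings: "ongll", "ambil"
Sorted first:  gllno
Sorted second: abilm
Differ at position 0: 'g' vs 'a' => not anagrams

0


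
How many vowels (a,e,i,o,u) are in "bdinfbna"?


Input: bdinfbna
Checking each character:
  'b' at position 0: consonant
  'd' at position 1: consonant
  'i' at position 2: vowel (running total: 1)
  'n' at position 3: consonant
  'f' at position 4: consonant
  'b' at position 5: consonant
  'n' at position 6: consonant
  'a' at position 7: vowel (running total: 2)
Total vowels: 2

2


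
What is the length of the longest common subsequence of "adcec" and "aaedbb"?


LCS of "adcec" and "aaedbb"
DP table:
           a    a    e    d    b    b
      0    0    0    0    0    0    0
  a   0    1    1    1    1    1    1
  d   0    1    1    1    2    2    2
  c   0    1    1    1    2    2    2
  e   0    1    1    2    2    2    2
  c   0    1    1    2    2    2    2
LCS length = dp[5][6] = 2

2


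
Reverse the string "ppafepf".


Input: ppafepf
Reading characters right to left:
  Position 6: 'f'
  Position 5: 'p'
  Position 4: 'e'
  Position 3: 'f'
  Position 2: 'a'
  Position 1: 'p'
  Position 0: 'p'
Reversed: fpefapp

fpefapp


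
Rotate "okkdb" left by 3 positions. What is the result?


Input: "okkdb", rotate left by 3
First 3 characters: "okk"
Remaining characters: "db"
Concatenate remaining + first: "db" + "okk" = "dbokk"

dbokk


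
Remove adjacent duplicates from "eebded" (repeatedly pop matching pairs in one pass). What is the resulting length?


Input: eebded
Stack-based adjacent duplicate removal:
  Read 'e': push. Stack: e
  Read 'e': matches stack top 'e' => pop. Stack: (empty)
  Read 'b': push. Stack: b
  Read 'd': push. Stack: bd
  Read 'e': push. Stack: bde
  Read 'd': push. Stack: bded
Final stack: "bded" (length 4)

4


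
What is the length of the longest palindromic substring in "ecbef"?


Input: "ecbef"
Checking substrings for palindromes:
  No multi-char palindromic substrings found
Longest palindromic substring: "e" with length 1

1


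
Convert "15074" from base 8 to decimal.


Input: "15074" in base 8
Positional expansion:
  Digit '1' (value 1) x 8^4 = 4096
  Digit '5' (value 5) x 8^3 = 2560
  Digit '0' (value 0) x 8^2 = 0
  Digit '7' (value 7) x 8^1 = 56
  Digit '4' (value 4) x 8^0 = 4
Sum = 6716

6716


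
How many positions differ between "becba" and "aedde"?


Comparing "becba" and "aedde" position by position:
  Position 0: 'b' vs 'a' => DIFFER
  Position 1: 'e' vs 'e' => same
  Position 2: 'c' vs 'd' => DIFFER
  Position 3: 'b' vs 'd' => DIFFER
  Position 4: 'a' vs 'e' => DIFFER
Positions that differ: 4

4


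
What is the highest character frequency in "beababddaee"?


Input: beababddaee
Character counts:
  'a': 3
  'b': 3
  'd': 2
  'e': 3
Maximum frequency: 3

3


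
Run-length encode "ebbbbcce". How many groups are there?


Input: ebbbbcce
Scanning for consecutive runs:
  Group 1: 'e' x 1 (positions 0-0)
  Group 2: 'b' x 4 (positions 1-4)
  Group 3: 'c' x 2 (positions 5-6)
  Group 4: 'e' x 1 (positions 7-7)
Total groups: 4

4


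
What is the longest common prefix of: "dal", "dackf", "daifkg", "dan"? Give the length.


Words: dal, dackf, daifkg, dan
  Position 0: all 'd' => match
  Position 1: all 'a' => match
  Position 2: ('l', 'c', 'i', 'n') => mismatch, stop
LCP = "da" (length 2)

2


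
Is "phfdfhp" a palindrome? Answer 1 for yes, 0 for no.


Input: phfdfhp
Reversed: phfdfhp
  Compare pos 0 ('p') with pos 6 ('p'): match
  Compare pos 1 ('h') with pos 5 ('h'): match
  Compare pos 2 ('f') with pos 4 ('f'): match
Result: palindrome

1


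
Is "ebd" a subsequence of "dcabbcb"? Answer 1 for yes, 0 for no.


Check if "ebd" is a subsequence of "dcabbcb"
Greedy scan:
  Position 0 ('d'): no match needed
  Position 1 ('c'): no match needed
  Position 2 ('a'): no match needed
  Position 3 ('b'): no match needed
  Position 4 ('b'): no match needed
  Position 5 ('c'): no match needed
  Position 6 ('b'): no match needed
Only matched 0/3 characters => not a subsequence

0


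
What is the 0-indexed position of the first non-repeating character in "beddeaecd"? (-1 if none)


Input: beddeaecd
Character frequencies:
  'a': 1
  'b': 1
  'c': 1
  'd': 3
  'e': 3
Scanning left to right for freq == 1:
  Position 0 ('b'): unique! => answer = 0

0


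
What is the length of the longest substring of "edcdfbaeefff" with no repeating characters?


Input: "edcdfbaeefff"
Sliding window (track last position of each char):
  Position 0 ('e'): window [0,0] length 1 -- new best
  Position 1 ('d'): window [0,1] length 2 -- new best
  Position 2 ('c'): window [0,2] length 3 -- new best
  Position 3 ('d'): repeat (last at 1), move window start to 2
  Position 3 ('d'): window [2,3] length 2
  Position 4 ('f'): window [2,4] length 3
  Position 5 ('b'): window [2,5] length 4 -- new best
  Position 6 ('a'): window [2,6] length 5 -- new best
  Position 7 ('e'): window [2,7] length 6 -- new best
  Position 8 ('e'): repeat (last at 7), move window start to 8
  Position 8 ('e'): window [8,8] length 1
  Position 9 ('f'): window [8,9] length 2
  Position 10 ('f'): repeat (last at 9), move window start to 10
  Position 10 ('f'): window [10,10] length 1
  Position 11 ('f'): repeat (last at 10), move window start to 11
  Position 11 ('f'): window [11,11] length 1
Longest substring with no repeats: "cdfbae" with length 6

6


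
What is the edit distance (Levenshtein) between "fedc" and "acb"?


Computing edit distance: "fedc" -> "acb"
DP table:
           a    c    b
      0    1    2    3
  f   1    1    2    3
  e   2    2    2    3
  d   3    3    3    3
  c   4    4    3    4
Edit distance = dp[4][3] = 4

4


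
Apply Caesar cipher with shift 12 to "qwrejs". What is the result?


Caesar cipher: shift "qwrejs" by 12
  'q' (pos 16) + 12 = pos 2 = 'c'
  'w' (pos 22) + 12 = pos 8 = 'i'
  'r' (pos 17) + 12 = pos 3 = 'd'
  'e' (pos 4) + 12 = pos 16 = 'q'
  'j' (pos 9) + 12 = pos 21 = 'v'
  's' (pos 18) + 12 = pos 4 = 'e'
Result: cidqve

cidqve


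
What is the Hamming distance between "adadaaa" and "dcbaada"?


Comparing "adadaaa" and "dcbaada" position by position:
  Position 0: 'a' vs 'd' => differ
  Position 1: 'd' vs 'c' => differ
  Position 2: 'a' vs 'b' => differ
  Position 3: 'd' vs 'a' => differ
  Position 4: 'a' vs 'a' => same
  Position 5: 'a' vs 'd' => differ
  Position 6: 'a' vs 'a' => same
Total differences (Hamming distance): 5

5


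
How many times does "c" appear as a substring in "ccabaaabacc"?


Searching for "c" in "ccabaaabacc"
Scanning each position:
  Position 0: "c" => MATCH
  Position 1: "c" => MATCH
  Position 2: "a" => no
  Position 3: "b" => no
  Position 4: "a" => no
  Position 5: "a" => no
  Position 6: "a" => no
  Position 7: "b" => no
  Position 8: "a" => no
  Position 9: "c" => MATCH
  Position 10: "c" => MATCH
Total occurrences: 4

4


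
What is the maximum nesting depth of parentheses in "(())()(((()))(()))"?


Input: "(())()(((()))(()))"
Tracking depth:
  Position 0 '(': depth becomes 1
  Position 1 '(': depth becomes 2
  Position 2 ')': depth becomes 1
  Position 3 ')': depth becomes 0
  Position 4 '(': depth becomes 1
  Position 5 ')': depth becomes 0
  Position 6 '(': depth becomes 1
  Position 7 '(': depth becomes 2
  Position 8 '(': depth becomes 3
  Position 9 '(': depth becomes 4
  Position 10 ')': depth becomes 3
  Position 11 ')': depth becomes 2
  Position 12 ')': depth becomes 1
  Position 13 '(': depth becomes 2
  Position 14 '(': depth becomes 3
  Position 15 ')': depth becomes 2
  Position 16 ')': depth becomes 1
  Position 17 ')': depth becomes 0
Maximum depth reached: 4

4


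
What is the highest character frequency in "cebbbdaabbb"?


Input: cebbbdaabbb
Character counts:
  'a': 2
  'b': 6
  'c': 1
  'd': 1
  'e': 1
Maximum frequency: 6

6


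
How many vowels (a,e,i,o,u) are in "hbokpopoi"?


Input: hbokpopoi
Checking each character:
  'h' at position 0: consonant
  'b' at position 1: consonant
  'o' at position 2: vowel (running total: 1)
  'k' at position 3: consonant
  'p' at position 4: consonant
  'o' at position 5: vowel (running total: 2)
  'p' at position 6: consonant
  'o' at position 7: vowel (running total: 3)
  'i' at position 8: vowel (running total: 4)
Total vowels: 4

4


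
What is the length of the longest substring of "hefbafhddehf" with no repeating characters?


Input: "hefbafhddehf"
Sliding window (track last position of each char):
  Position 0 ('h'): window [0,0] length 1 -- new best
  Position 1 ('e'): window [0,1] length 2 -- new best
  Position 2 ('f'): window [0,2] length 3 -- new best
  Position 3 ('b'): window [0,3] length 4 -- new best
  Position 4 ('a'): window [0,4] length 5 -- new best
  Position 5 ('f'): repeat (last at 2), move window start to 3
  Position 5 ('f'): window [3,5] length 3
  Position 6 ('h'): window [3,6] length 4
  Position 7 ('d'): window [3,7] length 5
  Position 8 ('d'): repeat (last at 7), move window start to 8
  Position 8 ('d'): window [8,8] length 1
  Position 9 ('e'): window [8,9] length 2
  Position 10 ('h'): window [8,10] length 3
  Position 11 ('f'): window [8,11] length 4
Longest substring with no repeats: "hefba" with length 5

5


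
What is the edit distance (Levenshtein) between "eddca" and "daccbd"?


Computing edit distance: "eddca" -> "daccbd"
DP table:
           d    a    c    c    b    d
      0    1    2    3    4    5    6
  e   1    1    2    3    4    5    6
  d   2    1    2    3    4    5    5
  d   3    2    2    3    4    5    5
  c   4    3    3    2    3    4    5
  a   5    4    3    3    3    4    5
Edit distance = dp[5][6] = 5

5
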